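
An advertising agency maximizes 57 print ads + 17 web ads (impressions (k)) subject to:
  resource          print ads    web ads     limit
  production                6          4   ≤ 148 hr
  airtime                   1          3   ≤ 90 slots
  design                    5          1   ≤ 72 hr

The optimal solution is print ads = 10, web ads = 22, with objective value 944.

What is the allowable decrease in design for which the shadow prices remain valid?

Binding constraints: production, design. The basis is B = [[6,4],[5,1]] with det -14.
Per unit decrease in design, x* moves by d = (-0.2857, 0.4286).
The basis stays optimal until airtime becomes binding; allowable decrease = 14 hr.

14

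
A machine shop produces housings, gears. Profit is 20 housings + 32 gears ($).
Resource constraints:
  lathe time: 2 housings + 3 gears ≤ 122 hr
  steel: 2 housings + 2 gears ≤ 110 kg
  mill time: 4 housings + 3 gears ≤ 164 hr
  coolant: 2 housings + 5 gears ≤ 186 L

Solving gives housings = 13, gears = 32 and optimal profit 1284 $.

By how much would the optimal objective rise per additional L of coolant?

1

At the optimum: lathe time uses 122 of 122 (binding); steel uses 90 of 110 (slack = 20); mill time uses 148 of 164 (slack = 16); coolant uses 186 of 186 (binding).
Slack constraints have shadow price 0 (complementary slackness).
From A_Bᵀ y = c: 2·y_lathe time + 2·y_coolant = 20; 3·y_lathe time + 5·y_coolant = 32.
→ y_lathe time = 9 and y_coolant = 1.
Shadow price of coolant = 1.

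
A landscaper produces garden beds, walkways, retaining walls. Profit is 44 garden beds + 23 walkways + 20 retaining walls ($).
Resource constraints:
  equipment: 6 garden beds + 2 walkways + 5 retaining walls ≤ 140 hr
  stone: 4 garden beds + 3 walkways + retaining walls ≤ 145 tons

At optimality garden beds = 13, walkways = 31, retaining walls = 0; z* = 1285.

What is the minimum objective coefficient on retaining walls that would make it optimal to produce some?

At the optimum: equipment uses 140 of 140 (binding); stone uses 145 of 145 (binding).
From A_Bᵀ y = c: 6·y_equipment + 4·y_stone = 44; 2·y_equipment + 3·y_stone = 23.
Solving: y_equipment = 4, y_stone = 5.
retaining walls enters the basis when its profit ≥ yᵀa₃ = 4·5 + 5·1 = 25.

25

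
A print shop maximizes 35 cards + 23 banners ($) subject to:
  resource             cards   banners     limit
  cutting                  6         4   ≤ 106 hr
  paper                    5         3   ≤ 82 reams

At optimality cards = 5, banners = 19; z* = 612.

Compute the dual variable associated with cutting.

Check each constraint at x*: cutting 106/106 (tight); paper 82/82 (tight).
From A_Bᵀ y = c: 6·y_cutting + 5·y_paper = 35; 4·y_cutting + 3·y_paper = 23.
Solving: y_cutting = 5, y_paper = 1.
Shadow price of cutting = 5.

5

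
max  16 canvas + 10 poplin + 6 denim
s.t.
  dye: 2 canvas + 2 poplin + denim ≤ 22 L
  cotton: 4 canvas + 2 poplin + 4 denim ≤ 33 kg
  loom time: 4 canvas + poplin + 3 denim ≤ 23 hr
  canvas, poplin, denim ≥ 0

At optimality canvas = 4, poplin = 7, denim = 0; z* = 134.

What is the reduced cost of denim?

Binding: dye and loom time. Non-binding: cotton (3 unused).
By complementary slackness, y = 0 for the non-binding constraint.
From A_Bᵀ y = c: 2·y_dye + 4·y_loom time = 16; 2·y_dye + 1·y_loom time = 10.
This yields shadow prices y_dye = 4, y_loom time = 2.
Reduced cost of denim: c₃ − yᵀa₃ = 6 − (4·1 + 2·3) = 6 − 10 = -4.

-4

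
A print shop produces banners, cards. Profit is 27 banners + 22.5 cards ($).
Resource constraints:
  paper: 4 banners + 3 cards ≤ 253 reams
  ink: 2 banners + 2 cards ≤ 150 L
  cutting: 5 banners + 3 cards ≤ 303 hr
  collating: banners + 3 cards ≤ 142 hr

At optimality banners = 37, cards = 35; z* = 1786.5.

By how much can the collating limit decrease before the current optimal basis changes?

39

Binding constraints: paper, collating. The basis is B = [[4,3],[1,3]] with det 9.
Per unit decrease in collating, x* moves by d = (0.3333, -0.4444).
The basis stays optimal until cutting becomes binding; allowable decrease = 39 hr.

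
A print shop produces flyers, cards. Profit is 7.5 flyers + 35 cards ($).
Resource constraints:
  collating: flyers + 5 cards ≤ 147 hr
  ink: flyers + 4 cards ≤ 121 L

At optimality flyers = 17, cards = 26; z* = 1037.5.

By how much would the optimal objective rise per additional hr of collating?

5

Both collating and ink are binding at x*.
The binding rows give the dual system: 1·y_collating + 1·y_ink = 7.5 and 5·y_collating + 4·y_ink = 35.
This yields shadow prices y_collating = 5, y_ink = 2.5.
Shadow price of collating = 5.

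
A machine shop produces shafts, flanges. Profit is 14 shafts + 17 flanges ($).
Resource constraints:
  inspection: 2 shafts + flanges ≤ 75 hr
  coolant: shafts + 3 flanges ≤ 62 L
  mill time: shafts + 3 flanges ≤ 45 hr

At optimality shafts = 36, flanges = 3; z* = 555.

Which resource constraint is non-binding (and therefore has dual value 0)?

coolant

inspection: 75/75 (binding)
coolant: 45/62 (slack 17)
mill time: 45/45 (binding)
By complementary slackness, a constraint with positive slack has shadow price 0 → coolant.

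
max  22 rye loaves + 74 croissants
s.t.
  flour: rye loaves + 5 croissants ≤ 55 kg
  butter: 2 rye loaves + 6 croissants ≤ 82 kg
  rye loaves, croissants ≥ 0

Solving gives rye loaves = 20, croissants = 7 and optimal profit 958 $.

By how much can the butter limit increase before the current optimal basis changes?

28

Binding constraints: flour, butter. The basis is B = [[1,5],[2,6]] with det -4.
Per unit increase in butter, x* moves by d = (1.25, -0.25).
The basis stays optimal until croissants reaches 0; allowable increase = 28 kg.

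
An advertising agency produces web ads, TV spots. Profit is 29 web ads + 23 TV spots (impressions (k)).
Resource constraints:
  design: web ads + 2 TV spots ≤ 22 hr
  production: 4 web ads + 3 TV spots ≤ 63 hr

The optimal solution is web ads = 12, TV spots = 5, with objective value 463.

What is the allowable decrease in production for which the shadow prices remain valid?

Binding constraints: design, production. The basis is B = [[1,2],[4,3]] with det -5.
Per unit decrease in production, x* moves by d = (-0.4, 0.2).
The basis stays optimal until web ads reaches 0; allowable decrease = 30 hr.

30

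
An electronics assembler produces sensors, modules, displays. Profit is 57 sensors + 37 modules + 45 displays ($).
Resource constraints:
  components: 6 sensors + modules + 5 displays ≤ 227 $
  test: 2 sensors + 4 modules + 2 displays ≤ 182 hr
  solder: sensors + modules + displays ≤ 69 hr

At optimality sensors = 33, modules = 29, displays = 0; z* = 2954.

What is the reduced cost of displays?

-5

Binding: components and test. Non-binding: solder (7 unused).
Slack constraints have shadow price 0 (complementary slackness).
From A_Bᵀ y = c: 6·y_components + 2·y_test = 57; 1·y_components + 4·y_test = 37.
This yields shadow prices y_components = 7, y_test = 7.5.
Reduced cost of displays: c₃ − yᵀa₃ = 45 − (7·5 + 7.5·2) = 45 − 50 = -5.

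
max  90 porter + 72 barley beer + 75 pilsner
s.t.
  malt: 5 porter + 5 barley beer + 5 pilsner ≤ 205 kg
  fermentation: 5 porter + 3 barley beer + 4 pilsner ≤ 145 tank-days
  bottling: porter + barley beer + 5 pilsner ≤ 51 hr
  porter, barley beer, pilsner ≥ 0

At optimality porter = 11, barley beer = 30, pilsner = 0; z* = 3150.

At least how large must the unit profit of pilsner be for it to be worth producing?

At the optimum: malt uses 205 of 205 (binding); fermentation uses 145 of 145 (binding); bottling uses 41 of 51 (slack = 10).
Slack constraints have shadow price 0 (complementary slackness).
The binding rows give the dual system: 5·y_malt + 5·y_fermentation = 90 and 5·y_malt + 3·y_fermentation = 72.
This yields shadow prices y_malt = 9, y_fermentation = 9.
pilsner enters the basis when its profit ≥ yᵀa₃ = 9·5 + 9·4 = 81.

81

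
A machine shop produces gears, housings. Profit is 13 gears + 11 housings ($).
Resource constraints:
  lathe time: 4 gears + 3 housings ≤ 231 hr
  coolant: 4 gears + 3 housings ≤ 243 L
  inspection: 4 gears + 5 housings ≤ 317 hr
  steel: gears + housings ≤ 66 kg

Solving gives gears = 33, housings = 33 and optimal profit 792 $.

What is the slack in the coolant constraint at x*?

12

coolant used = 4·33 + 3·33 = 231; slack = 243 − 231 = 12.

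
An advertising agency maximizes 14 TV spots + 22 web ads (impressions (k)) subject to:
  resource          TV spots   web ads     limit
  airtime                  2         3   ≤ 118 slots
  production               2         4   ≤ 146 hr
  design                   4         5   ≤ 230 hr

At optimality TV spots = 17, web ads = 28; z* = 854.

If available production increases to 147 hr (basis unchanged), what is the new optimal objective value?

At the optimum: airtime uses 118 of 118 (binding); production uses 146 of 146 (binding); design uses 208 of 230 (slack = 22).
By complementary slackness, y = 0 for the non-binding constraint.
Dual feasibility on the basic columns requires 2·y_airtime + 2·y_production = 14, 3·y_airtime + 4·y_production = 22.
→ y_airtime = 6 and y_production = 1.
Δz = y_production·Δb = 1 × (1) = 1, so new z* = 854 + 1 = 855.

855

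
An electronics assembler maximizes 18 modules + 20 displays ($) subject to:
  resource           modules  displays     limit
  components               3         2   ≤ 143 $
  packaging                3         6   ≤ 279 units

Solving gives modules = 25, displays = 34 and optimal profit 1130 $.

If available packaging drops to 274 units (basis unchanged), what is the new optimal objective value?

Both components and packaging are binding at x*.
Dual feasibility on the basic columns requires 3·y_components + 3·y_packaging = 18, 2·y_components + 6·y_packaging = 20.
This yields shadow prices y_components = 4, y_packaging = 2.
Δz = y_packaging·Δb = 2 × (-5) = -10, so new z* = 1130 − 10 = 1120.

1120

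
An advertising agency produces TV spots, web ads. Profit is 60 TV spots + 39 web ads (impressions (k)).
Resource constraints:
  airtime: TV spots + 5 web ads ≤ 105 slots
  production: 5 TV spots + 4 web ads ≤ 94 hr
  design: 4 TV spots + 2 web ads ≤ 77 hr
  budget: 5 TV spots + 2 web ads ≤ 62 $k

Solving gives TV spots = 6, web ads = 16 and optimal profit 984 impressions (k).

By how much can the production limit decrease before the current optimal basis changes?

Binding constraints: production, budget. The basis is B = [[5,4],[5,2]] with det -10.
Per unit decrease in production, x* moves by d = (0.2, -0.5).
The basis stays optimal until web ads reaches 0; allowable decrease = 32 hr.

32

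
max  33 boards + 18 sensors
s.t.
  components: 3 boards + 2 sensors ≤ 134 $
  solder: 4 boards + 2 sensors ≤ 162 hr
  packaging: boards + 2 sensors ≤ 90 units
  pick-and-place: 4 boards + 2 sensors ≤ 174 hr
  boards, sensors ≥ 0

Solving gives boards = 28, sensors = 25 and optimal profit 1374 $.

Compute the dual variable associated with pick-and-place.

Check each constraint at x*: components 134/134 (tight); solder 162/162 (tight); packaging 78/90 (slack 12); pick-and-place 162/174 (slack 12).
Slack constraints have shadow price 0 (complementary slackness).
From A_Bᵀ y = c: 3·y_components + 4·y_solder = 33; 2·y_components + 2·y_solder = 18.
This yields shadow prices y_components = 3, y_solder = 6.
Shadow price of pick-and-place = 0.

0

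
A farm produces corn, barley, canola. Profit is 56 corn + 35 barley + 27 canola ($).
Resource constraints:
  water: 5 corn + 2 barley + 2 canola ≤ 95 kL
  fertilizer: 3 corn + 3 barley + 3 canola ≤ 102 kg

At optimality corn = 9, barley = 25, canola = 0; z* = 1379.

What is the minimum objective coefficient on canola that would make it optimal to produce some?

Both water and fertilizer are binding at x*.
The binding rows give the dual system: 5·y_water + 3·y_fertilizer = 56 and 2·y_water + 3·y_fertilizer = 35.
Solving: y_water = 7, y_fertilizer = 7.
canola enters the basis when its profit ≥ yᵀa₃ = 7·2 + 7·3 = 35.

35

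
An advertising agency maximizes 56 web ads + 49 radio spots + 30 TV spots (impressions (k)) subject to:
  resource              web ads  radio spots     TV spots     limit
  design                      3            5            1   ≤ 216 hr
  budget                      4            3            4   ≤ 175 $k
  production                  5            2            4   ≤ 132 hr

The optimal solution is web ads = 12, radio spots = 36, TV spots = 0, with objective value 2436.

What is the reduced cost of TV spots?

-5

Binding: design and production. Non-binding: budget (19 unused).
Slack constraints have shadow price 0 (complementary slackness).
Dual feasibility on the basic columns requires 3·y_design + 5·y_production = 56, 5·y_design + 2·y_production = 49.
→ y_design = 7 and y_production = 7.
Reduced cost of TV spots: c₃ − yᵀa₃ = 30 − (7·1 + 7·4) = 30 − 35 = -5.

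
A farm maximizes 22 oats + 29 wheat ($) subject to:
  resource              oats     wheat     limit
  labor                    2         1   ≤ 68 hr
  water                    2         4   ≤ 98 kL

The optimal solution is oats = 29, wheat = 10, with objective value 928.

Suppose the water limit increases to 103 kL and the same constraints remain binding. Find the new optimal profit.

958

Both labor and water are binding at x*.
The binding rows give the dual system: 2·y_labor + 2·y_water = 22 and 1·y_labor + 4·y_water = 29.
This yields shadow prices y_labor = 5, y_water = 6.
Δz = y_water·Δb = 6 × (5) = 30, so new z* = 928 + 30 = 958.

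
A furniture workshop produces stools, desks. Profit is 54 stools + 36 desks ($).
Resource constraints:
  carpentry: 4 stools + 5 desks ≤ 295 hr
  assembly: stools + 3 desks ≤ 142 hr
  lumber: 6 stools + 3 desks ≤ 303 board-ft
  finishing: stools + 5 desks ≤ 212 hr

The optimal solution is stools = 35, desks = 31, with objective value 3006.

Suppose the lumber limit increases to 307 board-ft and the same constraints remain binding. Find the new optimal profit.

3034

Check each constraint at x*: carpentry 295/295 (tight); assembly 128/142 (slack 14); lumber 303/303 (tight); finishing 190/212 (slack 22).
By complementary slackness, y = 0 for the non-binding constraints.
The binding rows give the dual system: 4·y_carpentry + 6·y_lumber = 54 and 5·y_carpentry + 3·y_lumber = 36.
→ y_carpentry = 3 and y_lumber = 7.
Δz = y_lumber·Δb = 7 × (4) = 28, so new z* = 3006 + 28 = 3034.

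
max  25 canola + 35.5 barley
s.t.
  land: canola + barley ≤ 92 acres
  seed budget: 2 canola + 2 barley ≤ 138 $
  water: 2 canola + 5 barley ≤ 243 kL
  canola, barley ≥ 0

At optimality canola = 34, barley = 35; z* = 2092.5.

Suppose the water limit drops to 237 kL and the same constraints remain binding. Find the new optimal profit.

2071.5

Binding: seed budget and water. Non-binding: land (23 unused).
Slack constraints have shadow price 0 (complementary slackness).
Dual feasibility on the basic columns requires 2·y_seed budget + 2·y_water = 25, 2·y_seed budget + 5·y_water = 35.5.
→ y_seed budget = 9 and y_water = 3.5.
Δz = y_water·Δb = 3.5 × (-6) = -21, so new z* = 2092.5 − 21 = 2071.5.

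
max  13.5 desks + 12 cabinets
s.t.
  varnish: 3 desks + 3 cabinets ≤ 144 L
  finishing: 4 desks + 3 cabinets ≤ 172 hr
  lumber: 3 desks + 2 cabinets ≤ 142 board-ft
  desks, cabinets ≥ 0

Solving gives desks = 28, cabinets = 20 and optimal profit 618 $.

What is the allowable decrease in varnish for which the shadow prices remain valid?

15

Binding constraints: varnish, finishing. The basis is B = [[3,3],[4,3]] with det -3.
Per unit decrease in varnish, x* moves by d = (1, -1.3333).
The basis stays optimal until cabinets reaches 0; allowable decrease = 15 L.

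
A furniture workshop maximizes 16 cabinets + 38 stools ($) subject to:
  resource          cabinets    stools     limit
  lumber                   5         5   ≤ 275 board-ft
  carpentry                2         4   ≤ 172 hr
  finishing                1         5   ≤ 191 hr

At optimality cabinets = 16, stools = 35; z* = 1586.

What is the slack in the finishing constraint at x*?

finishing used = 1·16 + 5·35 = 191; slack = 191 − 191 = 0.

0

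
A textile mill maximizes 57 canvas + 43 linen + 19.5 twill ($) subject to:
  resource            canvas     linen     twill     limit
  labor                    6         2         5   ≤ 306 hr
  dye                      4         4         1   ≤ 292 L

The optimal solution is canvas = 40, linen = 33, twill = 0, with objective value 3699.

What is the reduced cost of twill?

At the optimum: labor uses 306 of 306 (binding); dye uses 292 of 292 (binding).
Dual feasibility on the basic columns requires 6·y_labor + 4·y_dye = 57, 2·y_labor + 4·y_dye = 43.
This yields shadow prices y_labor = 3.5, y_dye = 9.
Reduced cost of twill: c₃ − yᵀa₃ = 19.5 − (3.5·5 + 9·1) = 19.5 − 26.5 = -7.

-7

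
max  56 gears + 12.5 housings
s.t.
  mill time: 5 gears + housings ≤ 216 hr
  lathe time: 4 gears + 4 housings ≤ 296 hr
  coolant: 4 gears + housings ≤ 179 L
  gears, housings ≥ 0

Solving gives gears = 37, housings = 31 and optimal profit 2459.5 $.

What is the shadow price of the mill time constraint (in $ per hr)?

At the optimum: mill time uses 216 of 216 (binding); lathe time uses 272 of 296 (slack = 24); coolant uses 179 of 179 (binding).
Since lathe time is not tight, its dual is 0.
From A_Bᵀ y = c: 5·y_mill time + 4·y_coolant = 56; 1·y_mill time + 1·y_coolant = 12.5.
Solving: y_mill time = 6, y_coolant = 6.5.
Shadow price of mill time = 6.

6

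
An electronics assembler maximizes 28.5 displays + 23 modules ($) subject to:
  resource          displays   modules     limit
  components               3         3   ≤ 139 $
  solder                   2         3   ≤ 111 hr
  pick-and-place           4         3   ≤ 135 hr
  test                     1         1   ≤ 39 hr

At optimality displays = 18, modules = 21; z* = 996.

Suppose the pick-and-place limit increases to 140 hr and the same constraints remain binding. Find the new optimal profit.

1023.5

At the optimum: components uses 117 of 139 (slack = 22); solder uses 99 of 111 (slack = 12); pick-and-place uses 135 of 135 (binding); test uses 39 of 39 (binding).
By complementary slackness, y = 0 for the non-binding constraints.
Dual feasibility on the basic columns requires 4·y_pick-and-place + 1·y_test = 28.5, 3·y_pick-and-place + 1·y_test = 23.
→ y_pick-and-place = 5.5 and y_test = 6.5.
Δz = y_pick-and-place·Δb = 5.5 × (5) = 27.5, so new z* = 996 + 27.5 = 1023.5.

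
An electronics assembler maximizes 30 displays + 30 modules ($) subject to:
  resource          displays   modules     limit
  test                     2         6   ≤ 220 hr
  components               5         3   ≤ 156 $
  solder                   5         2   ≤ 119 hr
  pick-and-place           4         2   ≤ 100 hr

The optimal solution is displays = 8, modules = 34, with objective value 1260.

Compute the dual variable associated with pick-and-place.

6

At the optimum: test uses 220 of 220 (binding); components uses 142 of 156 (slack = 14); solder uses 108 of 119 (slack = 11); pick-and-place uses 100 of 100 (binding).
Since components, solder are not tight, their duals are 0.
Dual feasibility on the basic columns requires 2·y_test + 4·y_pick-and-place = 30, 6·y_test + 2·y_pick-and-place = 30.
→ y_test = 3 and y_pick-and-place = 6.
Shadow price of pick-and-place = 6.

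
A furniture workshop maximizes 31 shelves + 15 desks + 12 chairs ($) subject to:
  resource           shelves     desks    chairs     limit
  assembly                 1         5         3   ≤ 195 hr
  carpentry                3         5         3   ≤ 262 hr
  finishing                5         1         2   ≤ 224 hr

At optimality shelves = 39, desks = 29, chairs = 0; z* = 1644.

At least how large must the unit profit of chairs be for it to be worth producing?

Check each constraint at x*: assembly 184/195 (slack 11); carpentry 262/262 (tight); finishing 224/224 (tight).
Slack constraints have shadow price 0 (complementary slackness).
The binding rows give the dual system: 3·y_carpentry + 5·y_finishing = 31 and 5·y_carpentry + 1·y_finishing = 15.
This yields shadow prices y_carpentry = 2, y_finishing = 5.
chairs enters the basis when its profit ≥ yᵀa₃ = 2·3 + 5·2 = 16.

16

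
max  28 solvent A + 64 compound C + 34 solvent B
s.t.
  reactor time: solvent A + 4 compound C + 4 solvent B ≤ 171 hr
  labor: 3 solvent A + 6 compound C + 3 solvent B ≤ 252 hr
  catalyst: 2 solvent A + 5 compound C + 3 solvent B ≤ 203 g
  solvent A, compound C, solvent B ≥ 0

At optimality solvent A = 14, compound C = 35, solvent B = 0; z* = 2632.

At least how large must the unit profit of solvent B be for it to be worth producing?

36

Check each constraint at x*: reactor time 154/171 (slack 17); labor 252/252 (tight); catalyst 203/203 (tight).
Slack constraints have shadow price 0 (complementary slackness).
Dual feasibility on the basic columns requires 3·y_labor + 2·y_catalyst = 28, 6·y_labor + 5·y_catalyst = 64.
→ y_labor = 4 and y_catalyst = 8.
solvent B enters the basis when its profit ≥ yᵀa₃ = 4·3 + 8·3 = 36.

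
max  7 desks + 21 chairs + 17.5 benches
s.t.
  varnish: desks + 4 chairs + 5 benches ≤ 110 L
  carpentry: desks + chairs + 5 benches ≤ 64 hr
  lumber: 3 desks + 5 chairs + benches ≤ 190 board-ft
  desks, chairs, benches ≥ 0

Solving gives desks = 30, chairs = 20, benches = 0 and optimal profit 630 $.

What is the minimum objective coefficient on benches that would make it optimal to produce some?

At the optimum: varnish uses 110 of 110 (binding); carpentry uses 50 of 64 (slack = 14); lumber uses 190 of 190 (binding).
By complementary slackness, y = 0 for the non-binding constraint.
The binding rows give the dual system: 1·y_varnish + 3·y_lumber = 7 and 4·y_varnish + 5·y_lumber = 21.
This yields shadow prices y_varnish = 4, y_lumber = 1.
benches enters the basis when its profit ≥ yᵀa₃ = 4·5 + 1·1 = 21.

21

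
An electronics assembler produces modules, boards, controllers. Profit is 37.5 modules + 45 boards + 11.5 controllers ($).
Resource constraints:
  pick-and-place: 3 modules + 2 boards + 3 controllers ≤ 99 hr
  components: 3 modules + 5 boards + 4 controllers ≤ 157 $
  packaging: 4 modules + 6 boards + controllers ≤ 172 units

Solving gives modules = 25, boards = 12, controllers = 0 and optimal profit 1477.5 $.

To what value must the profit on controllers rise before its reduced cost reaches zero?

19.5

Check each constraint at x*: pick-and-place 99/99 (tight); components 135/157 (slack 22); packaging 172/172 (tight).
Slack constraints have shadow price 0 (complementary slackness).
From A_Bᵀ y = c: 3·y_pick-and-place + 4·y_packaging = 37.5; 2·y_pick-and-place + 6·y_packaging = 45.
Solving: y_pick-and-place = 4.5, y_packaging = 6.
controllers enters the basis when its profit ≥ yᵀa₃ = 4.5·3 + 6·1 = 19.5.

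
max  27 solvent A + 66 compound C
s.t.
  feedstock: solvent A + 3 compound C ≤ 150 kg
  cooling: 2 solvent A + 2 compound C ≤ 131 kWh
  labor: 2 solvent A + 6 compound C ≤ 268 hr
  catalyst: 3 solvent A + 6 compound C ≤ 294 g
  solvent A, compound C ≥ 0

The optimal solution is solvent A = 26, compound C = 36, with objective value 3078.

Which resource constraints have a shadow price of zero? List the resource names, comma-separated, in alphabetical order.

cooling, feedstock

feedstock: 134/150 (slack 16)
cooling: 124/131 (slack 7)
labor: 268/268 (binding)
catalyst: 294/294 (binding)
By complementary slackness, a constraint with positive slack has shadow price 0 → cooling, feedstock.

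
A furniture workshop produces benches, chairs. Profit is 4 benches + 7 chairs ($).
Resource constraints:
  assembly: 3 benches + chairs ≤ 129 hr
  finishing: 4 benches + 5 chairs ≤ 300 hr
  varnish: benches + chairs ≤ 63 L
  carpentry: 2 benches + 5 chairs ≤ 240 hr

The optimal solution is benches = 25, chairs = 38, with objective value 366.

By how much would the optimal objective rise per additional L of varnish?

2

Check each constraint at x*: assembly 113/129 (slack 16); finishing 290/300 (slack 10); varnish 63/63 (tight); carpentry 240/240 (tight).
Slack constraints have shadow price 0 (complementary slackness).
Dual feasibility on the basic columns requires 1·y_varnish + 2·y_carpentry = 4, 1·y_varnish + 5·y_carpentry = 7.
Solving: y_varnish = 2, y_carpentry = 1.
Shadow price of varnish = 2.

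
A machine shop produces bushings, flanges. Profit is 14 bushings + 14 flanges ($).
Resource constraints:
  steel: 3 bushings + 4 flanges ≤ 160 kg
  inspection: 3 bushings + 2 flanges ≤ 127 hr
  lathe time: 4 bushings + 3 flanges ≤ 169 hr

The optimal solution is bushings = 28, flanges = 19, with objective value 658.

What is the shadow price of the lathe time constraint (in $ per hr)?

Check each constraint at x*: steel 160/160 (tight); inspection 122/127 (slack 5); lathe time 169/169 (tight).
Since inspection is not tight, its dual is 0.
From A_Bᵀ y = c: 3·y_steel + 4·y_lathe time = 14; 4·y_steel + 3·y_lathe time = 14.
Solving: y_steel = 2, y_lathe time = 2.
Shadow price of lathe time = 2.

2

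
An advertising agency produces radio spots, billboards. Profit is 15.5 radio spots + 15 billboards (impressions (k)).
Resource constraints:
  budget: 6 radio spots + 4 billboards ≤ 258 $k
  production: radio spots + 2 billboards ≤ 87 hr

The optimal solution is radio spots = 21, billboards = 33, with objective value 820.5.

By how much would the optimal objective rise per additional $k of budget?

At the optimum: budget uses 258 of 258 (binding); production uses 87 of 87 (binding).
The binding rows give the dual system: 6·y_budget + 1·y_production = 15.5 and 4·y_budget + 2·y_production = 15.
→ y_budget = 2 and y_production = 3.5.
Shadow price of budget = 2.

2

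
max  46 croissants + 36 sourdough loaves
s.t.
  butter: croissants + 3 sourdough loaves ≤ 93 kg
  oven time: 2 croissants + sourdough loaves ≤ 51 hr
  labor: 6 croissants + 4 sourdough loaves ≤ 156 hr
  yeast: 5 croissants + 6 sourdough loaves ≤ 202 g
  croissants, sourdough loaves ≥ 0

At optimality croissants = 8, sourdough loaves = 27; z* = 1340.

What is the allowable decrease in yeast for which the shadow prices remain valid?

64

Binding constraints: labor, yeast. The basis is B = [[6,4],[5,6]] with det 16.
Per unit decrease in yeast, x* moves by d = (0.25, -0.375).
The basis stays optimal until oven time becomes binding; allowable decrease = 64 g.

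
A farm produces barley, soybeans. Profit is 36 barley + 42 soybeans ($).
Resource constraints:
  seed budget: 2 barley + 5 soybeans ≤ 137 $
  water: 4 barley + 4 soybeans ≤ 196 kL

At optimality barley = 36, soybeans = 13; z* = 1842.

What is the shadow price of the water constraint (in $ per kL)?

Both seed budget and water are binding at x*.
From A_Bᵀ y = c: 2·y_seed budget + 4·y_water = 36; 5·y_seed budget + 4·y_water = 42.
Solving: y_seed budget = 2, y_water = 8.
Shadow price of water = 8.

8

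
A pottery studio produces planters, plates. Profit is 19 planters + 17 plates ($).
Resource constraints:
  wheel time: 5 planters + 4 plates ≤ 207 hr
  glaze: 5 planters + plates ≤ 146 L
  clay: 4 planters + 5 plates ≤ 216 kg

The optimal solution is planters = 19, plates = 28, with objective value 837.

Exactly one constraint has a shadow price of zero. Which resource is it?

wheel time: 207/207 (binding)
glaze: 123/146 (slack 23)
clay: 216/216 (binding)
By complementary slackness, a constraint with positive slack has shadow price 0 → glaze.

glaze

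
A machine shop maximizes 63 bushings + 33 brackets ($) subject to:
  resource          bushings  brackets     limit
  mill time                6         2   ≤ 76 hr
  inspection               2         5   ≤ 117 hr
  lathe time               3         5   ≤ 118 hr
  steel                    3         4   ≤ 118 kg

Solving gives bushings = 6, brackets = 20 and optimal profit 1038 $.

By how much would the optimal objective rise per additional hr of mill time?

9

At the optimum: mill time uses 76 of 76 (binding); inspection uses 112 of 117 (slack = 5); lathe time uses 118 of 118 (binding); steel uses 98 of 118 (slack = 20).
Since inspection, steel are not tight, their duals are 0.
Dual feasibility on the basic columns requires 6·y_mill time + 3·y_lathe time = 63, 2·y_mill time + 5·y_lathe time = 33.
Solving: y_mill time = 9, y_lathe time = 3.
Shadow price of mill time = 9.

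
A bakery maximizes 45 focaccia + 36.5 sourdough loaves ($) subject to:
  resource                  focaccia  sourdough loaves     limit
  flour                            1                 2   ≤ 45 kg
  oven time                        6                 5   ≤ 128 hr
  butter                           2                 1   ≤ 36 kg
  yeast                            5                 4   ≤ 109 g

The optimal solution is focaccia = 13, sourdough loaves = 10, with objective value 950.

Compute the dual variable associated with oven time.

Binding: oven time and butter. Non-binding: flour (12 unused), yeast (4 unused).
Since flour, yeast are not tight, their duals are 0.
From A_Bᵀ y = c: 6·y_oven time + 2·y_butter = 45; 5·y_oven time + 1·y_butter = 36.5.
Solving: y_oven time = 7, y_butter = 1.5.
Shadow price of oven time = 7.

7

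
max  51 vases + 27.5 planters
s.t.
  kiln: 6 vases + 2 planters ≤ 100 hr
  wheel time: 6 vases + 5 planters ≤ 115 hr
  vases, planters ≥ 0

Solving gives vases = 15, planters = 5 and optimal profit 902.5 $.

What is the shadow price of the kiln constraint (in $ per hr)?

5

At the optimum: kiln uses 100 of 100 (binding); wheel time uses 115 of 115 (binding).
The binding rows give the dual system: 6·y_kiln + 6·y_wheel time = 51 and 2·y_kiln + 5·y_wheel time = 27.5.
This yields shadow prices y_kiln = 5, y_wheel time = 3.5.
Shadow price of kiln = 5.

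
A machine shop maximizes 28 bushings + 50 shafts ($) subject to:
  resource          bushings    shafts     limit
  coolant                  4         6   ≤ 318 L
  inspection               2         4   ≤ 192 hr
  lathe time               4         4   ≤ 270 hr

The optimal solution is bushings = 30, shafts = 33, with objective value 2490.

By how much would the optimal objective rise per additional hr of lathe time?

0

At the optimum: coolant uses 318 of 318 (binding); inspection uses 192 of 192 (binding); lathe time uses 252 of 270 (slack = 18).
By complementary slackness, y = 0 for the non-binding constraint.
Dual feasibility on the basic columns requires 4·y_coolant + 2·y_inspection = 28, 6·y_coolant + 4·y_inspection = 50.
Solving: y_coolant = 3, y_inspection = 8.
Shadow price of lathe time = 0.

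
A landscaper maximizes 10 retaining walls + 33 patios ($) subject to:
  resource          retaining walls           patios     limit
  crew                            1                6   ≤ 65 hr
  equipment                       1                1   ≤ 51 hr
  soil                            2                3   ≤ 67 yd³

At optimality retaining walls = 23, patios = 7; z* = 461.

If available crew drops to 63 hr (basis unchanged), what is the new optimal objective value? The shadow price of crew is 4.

453

Δb = -2, so new z* = 461 + (4)·(-2) = 461 − 8 = 453.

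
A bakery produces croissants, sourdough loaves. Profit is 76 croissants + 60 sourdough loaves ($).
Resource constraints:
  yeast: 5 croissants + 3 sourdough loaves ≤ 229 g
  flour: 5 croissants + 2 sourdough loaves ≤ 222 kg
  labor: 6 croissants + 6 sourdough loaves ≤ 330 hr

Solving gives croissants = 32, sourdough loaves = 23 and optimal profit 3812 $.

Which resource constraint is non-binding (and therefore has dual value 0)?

flour

yeast: 229/229 (binding)
flour: 206/222 (slack 16)
labor: 330/330 (binding)
By complementary slackness, a constraint with positive slack has shadow price 0 → flour.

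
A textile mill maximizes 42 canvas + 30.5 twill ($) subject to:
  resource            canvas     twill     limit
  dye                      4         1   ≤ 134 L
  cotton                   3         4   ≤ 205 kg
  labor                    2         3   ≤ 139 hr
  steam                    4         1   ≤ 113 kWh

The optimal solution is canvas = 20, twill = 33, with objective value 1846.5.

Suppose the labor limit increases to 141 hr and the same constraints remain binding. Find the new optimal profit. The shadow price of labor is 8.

1862.5

Δb = 2, so new z* = 1846.5 + (8)·(2) = 1846.5 + 16 = 1862.5.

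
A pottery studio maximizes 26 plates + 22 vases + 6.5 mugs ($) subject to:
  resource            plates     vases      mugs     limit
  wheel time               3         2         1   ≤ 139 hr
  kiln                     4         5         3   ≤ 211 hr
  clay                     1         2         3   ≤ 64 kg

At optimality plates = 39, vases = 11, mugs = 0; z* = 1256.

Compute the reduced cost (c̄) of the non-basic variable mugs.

-5.5

Check each constraint at x*: wheel time 139/139 (tight); kiln 211/211 (tight); clay 61/64 (slack 3).
Slack constraints have shadow price 0 (complementary slackness).
From A_Bᵀ y = c: 3·y_wheel time + 4·y_kiln = 26; 2·y_wheel time + 5·y_kiln = 22.
This yields shadow prices y_wheel time = 6, y_kiln = 2.
Reduced cost of mugs: c₃ − yᵀa₃ = 6.5 − (6·1 + 2·3) = 6.5 − 12 = -5.5.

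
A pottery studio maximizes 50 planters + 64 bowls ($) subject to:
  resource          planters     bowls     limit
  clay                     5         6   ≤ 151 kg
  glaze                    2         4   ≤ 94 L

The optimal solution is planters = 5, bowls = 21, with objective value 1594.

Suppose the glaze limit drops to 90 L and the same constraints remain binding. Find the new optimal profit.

1584

Both clay and glaze are binding at x*.
The binding rows give the dual system: 5·y_clay + 2·y_glaze = 50 and 6·y_clay + 4·y_glaze = 64.
This yields shadow prices y_clay = 9, y_glaze = 2.5.
Δz = y_glaze·Δb = 2.5 × (-4) = -10, so new z* = 1594 − 10 = 1584.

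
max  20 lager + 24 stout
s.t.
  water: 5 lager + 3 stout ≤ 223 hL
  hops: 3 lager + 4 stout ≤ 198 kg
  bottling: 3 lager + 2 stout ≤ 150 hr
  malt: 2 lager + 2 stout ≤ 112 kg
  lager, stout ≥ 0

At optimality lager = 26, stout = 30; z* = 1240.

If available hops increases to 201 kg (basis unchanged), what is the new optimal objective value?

1252

Check each constraint at x*: water 220/223 (slack 3); hops 198/198 (tight); bottling 138/150 (slack 12); malt 112/112 (tight).
Slack constraints have shadow price 0 (complementary slackness).
From A_Bᵀ y = c: 3·y_hops + 2·y_malt = 20; 4·y_hops + 2·y_malt = 24.
→ y_hops = 4 and y_malt = 4.
Δz = y_hops·Δb = 4 × (3) = 12, so new z* = 1240 + 12 = 1252.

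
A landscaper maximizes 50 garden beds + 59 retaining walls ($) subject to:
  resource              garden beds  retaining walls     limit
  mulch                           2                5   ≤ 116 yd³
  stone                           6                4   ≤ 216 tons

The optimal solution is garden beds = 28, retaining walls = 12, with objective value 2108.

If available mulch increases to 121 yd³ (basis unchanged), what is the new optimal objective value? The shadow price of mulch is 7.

Δb = 5, so new z* = 2108 + (7)·(5) = 2108 + 35 = 2143.

2143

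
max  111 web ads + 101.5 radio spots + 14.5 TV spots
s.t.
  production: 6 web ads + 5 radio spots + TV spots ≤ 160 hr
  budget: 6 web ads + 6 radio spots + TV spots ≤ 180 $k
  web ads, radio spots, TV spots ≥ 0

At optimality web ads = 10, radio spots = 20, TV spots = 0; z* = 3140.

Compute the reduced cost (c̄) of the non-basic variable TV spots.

-4

Both production and budget are binding at x*.
The binding rows give the dual system: 6·y_production + 6·y_budget = 111 and 5·y_production + 6·y_budget = 101.5.
Solving: y_production = 9.5, y_budget = 9.
Reduced cost of TV spots: c₃ − yᵀa₃ = 14.5 − (9.5·1 + 9·1) = 14.5 − 18.5 = -4.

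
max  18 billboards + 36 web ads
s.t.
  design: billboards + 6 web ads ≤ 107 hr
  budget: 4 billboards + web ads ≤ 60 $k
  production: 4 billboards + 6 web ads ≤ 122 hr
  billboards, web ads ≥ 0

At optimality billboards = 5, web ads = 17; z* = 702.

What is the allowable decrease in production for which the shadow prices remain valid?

Binding constraints: design, production. The basis is B = [[1,6],[4,6]] with det -18.
Per unit decrease in production, x* moves by d = (-0.3333, 0.0556).
The basis stays optimal until billboards reaches 0; allowable decrease = 15 hr.

15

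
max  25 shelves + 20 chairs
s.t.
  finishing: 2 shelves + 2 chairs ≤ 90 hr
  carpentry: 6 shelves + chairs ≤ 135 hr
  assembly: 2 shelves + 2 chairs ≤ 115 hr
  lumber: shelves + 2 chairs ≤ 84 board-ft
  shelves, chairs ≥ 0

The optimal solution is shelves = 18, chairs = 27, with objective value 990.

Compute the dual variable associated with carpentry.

Check each constraint at x*: finishing 90/90 (tight); carpentry 135/135 (tight); assembly 90/115 (slack 25); lumber 72/84 (slack 12).
Slack constraints have shadow price 0 (complementary slackness).
Dual feasibility on the basic columns requires 2·y_finishing + 6·y_carpentry = 25, 2·y_finishing + 1·y_carpentry = 20.
Solving: y_finishing = 9.5, y_carpentry = 1.
Shadow price of carpentry = 1.

1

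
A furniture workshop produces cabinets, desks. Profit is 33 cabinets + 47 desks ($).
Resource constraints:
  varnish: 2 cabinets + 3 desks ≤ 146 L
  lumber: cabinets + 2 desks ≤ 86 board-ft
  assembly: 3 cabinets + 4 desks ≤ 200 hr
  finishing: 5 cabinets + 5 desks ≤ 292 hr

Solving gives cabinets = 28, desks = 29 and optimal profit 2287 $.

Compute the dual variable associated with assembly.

9.5

Binding: lumber and assembly. Non-binding: varnish (3 unused), finishing (7 unused).
Slack constraints have shadow price 0 (complementary slackness).
From A_Bᵀ y = c: 1·y_lumber + 3·y_assembly = 33; 2·y_lumber + 4·y_assembly = 47.
This yields shadow prices y_lumber = 4.5, y_assembly = 9.5.
Shadow price of assembly = 9.5.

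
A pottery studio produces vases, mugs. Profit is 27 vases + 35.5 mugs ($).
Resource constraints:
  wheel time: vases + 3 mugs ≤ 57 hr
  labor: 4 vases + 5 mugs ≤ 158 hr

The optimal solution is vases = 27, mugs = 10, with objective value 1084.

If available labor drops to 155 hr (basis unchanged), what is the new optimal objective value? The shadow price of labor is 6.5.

1064.5

Δb = -3, so new z* = 1084 + (6.5)·(-3) = 1084 − 19.5 = 1064.5.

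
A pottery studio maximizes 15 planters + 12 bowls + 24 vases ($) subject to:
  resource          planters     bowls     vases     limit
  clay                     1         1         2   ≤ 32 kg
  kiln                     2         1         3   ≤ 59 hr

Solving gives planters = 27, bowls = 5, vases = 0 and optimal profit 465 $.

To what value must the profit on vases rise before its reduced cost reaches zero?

27

Both clay and kiln are binding at x*.
From A_Bᵀ y = c: 1·y_clay + 2·y_kiln = 15; 1·y_clay + 1·y_kiln = 12.
→ y_clay = 9 and y_kiln = 3.
vases enters the basis when its profit ≥ yᵀa₃ = 9·2 + 3·3 = 27.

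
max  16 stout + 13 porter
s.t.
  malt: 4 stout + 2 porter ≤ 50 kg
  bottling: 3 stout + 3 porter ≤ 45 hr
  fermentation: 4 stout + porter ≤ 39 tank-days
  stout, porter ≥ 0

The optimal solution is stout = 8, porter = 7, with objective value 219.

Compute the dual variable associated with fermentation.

At the optimum: malt uses 46 of 50 (slack = 4); bottling uses 45 of 45 (binding); fermentation uses 39 of 39 (binding).
Since malt is not tight, its dual is 0.
From A_Bᵀ y = c: 3·y_bottling + 4·y_fermentation = 16; 3·y_bottling + 1·y_fermentation = 13.
→ y_bottling = 4 and y_fermentation = 1.
Shadow price of fermentation = 1.

1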